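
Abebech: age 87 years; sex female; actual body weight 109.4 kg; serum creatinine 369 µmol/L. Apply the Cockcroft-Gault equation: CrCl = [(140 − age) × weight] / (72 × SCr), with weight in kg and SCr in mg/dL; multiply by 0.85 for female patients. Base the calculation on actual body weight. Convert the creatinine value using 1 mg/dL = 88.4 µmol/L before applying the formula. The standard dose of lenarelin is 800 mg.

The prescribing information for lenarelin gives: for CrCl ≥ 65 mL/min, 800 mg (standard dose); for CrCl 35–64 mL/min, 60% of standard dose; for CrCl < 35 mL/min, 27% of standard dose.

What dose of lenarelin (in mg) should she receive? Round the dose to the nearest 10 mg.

220 mg

SCr = 369 / 88.4 = 4.174 mg/dL
CrCl = (140 − 87) × 109.4 / (72 × 4.174) × 0.85 = 5798.2 / 300.53 × 0.85 ≈ 16.4 mL/min
CrCl ≈ 16 mL/min → bracket < 35 mL/min.
27% of 800 mg = 216 mg → 220 mg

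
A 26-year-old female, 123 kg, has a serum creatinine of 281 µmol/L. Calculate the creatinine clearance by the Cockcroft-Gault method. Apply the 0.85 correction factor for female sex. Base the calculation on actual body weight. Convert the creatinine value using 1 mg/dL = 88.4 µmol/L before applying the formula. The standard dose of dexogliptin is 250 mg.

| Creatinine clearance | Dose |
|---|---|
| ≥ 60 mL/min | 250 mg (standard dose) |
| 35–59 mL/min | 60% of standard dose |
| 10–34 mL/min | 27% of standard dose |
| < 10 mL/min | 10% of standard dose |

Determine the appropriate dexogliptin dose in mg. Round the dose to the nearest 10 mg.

150 mg

SCr = 281 / 88.4 = 3.179 mg/dL
CrCl = (140 − 26) × 123 / (72 × 3.179) × 0.85 = 14022.0 / 228.89 × 0.85 ≈ 52.1 mL/min
CrCl ≈ 52 mL/min → bracket 35–59 mL/min.
60% of 250 mg = 150 mg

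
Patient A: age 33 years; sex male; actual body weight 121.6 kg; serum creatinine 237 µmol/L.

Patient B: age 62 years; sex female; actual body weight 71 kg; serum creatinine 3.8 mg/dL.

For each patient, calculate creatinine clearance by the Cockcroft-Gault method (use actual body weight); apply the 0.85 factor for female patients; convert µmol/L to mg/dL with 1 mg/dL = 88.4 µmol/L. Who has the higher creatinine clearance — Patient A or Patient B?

Patient A

Patient A: SCr = 237 / 88.4 = 2.681 mg/dL
Patient A: CrCl = (140 − 33) × 121.6 / (72 × 2.681) = 13011.2 / 193.03 ≈ 67.4 mL/min
Patient B: CrCl = (140 − 62) × 71 / (72 × 3.8) × 0.85 = 5538.0 / 273.60 × 0.85 ≈ 17.2 mL/min
67.4 vs 17.2 mL/min → Patient A is higher.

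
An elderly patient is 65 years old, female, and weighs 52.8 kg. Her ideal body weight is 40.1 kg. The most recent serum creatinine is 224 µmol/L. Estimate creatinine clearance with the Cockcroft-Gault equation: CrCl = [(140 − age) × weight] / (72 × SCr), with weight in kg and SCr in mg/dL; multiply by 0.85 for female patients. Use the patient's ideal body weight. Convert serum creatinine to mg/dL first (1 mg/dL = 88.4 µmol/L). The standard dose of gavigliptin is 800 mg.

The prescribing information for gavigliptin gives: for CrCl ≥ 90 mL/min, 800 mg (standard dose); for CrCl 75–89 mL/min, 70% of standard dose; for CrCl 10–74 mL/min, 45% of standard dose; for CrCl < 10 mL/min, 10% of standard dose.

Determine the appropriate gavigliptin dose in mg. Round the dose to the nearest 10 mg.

360 mg

SCr = 224 / 88.4 = 2.534 mg/dL
CrCl = (140 − 65) × 40.1 / (72 × 2.534) × 0.85 = 3007.5 / 182.45 × 0.85 ≈ 14.0 mL/min
CrCl ≈ 14 mL/min → bracket 10–74 mL/min.
45% of 800 mg = 360 mg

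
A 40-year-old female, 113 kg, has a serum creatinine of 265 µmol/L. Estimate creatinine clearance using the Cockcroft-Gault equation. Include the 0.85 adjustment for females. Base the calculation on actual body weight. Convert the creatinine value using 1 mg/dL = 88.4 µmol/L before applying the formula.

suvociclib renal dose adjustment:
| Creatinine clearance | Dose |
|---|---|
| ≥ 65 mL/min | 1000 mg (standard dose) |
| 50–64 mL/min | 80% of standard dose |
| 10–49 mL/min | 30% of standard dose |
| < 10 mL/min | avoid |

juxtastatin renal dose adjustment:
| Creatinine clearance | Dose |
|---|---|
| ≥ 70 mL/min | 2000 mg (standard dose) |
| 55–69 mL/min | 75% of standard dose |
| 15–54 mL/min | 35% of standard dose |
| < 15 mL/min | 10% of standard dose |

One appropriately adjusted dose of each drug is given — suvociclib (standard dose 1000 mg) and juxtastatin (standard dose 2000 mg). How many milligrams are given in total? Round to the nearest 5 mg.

1000 mg

SCr = 265 / 88.4 = 2.998 mg/dL
CrCl = (140 − 40) × 113 / (72 × 2.998) × 0.85 = 11300.0 / 215.86 × 0.85 ≈ 44.5 mL/min
CrCl ≈ 45 mL/min.
suvociclib: 10–49 mL/min → 30% of 1000 mg = 300 mg.
juxtastatin: 15–54 mL/min → 35% of 2000 mg = 700 mg.
Total = 300 + 700 = 1000 mg.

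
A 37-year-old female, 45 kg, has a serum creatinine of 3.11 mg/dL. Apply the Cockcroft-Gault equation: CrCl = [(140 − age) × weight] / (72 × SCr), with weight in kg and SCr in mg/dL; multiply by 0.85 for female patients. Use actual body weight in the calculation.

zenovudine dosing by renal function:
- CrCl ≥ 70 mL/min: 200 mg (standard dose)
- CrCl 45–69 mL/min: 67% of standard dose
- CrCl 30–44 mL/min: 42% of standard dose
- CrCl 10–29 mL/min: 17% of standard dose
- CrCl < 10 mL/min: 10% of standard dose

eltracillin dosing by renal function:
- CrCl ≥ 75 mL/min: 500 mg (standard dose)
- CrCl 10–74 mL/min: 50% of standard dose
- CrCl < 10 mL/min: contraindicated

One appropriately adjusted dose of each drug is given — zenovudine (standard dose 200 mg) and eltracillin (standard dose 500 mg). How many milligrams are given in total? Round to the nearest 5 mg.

285 mg

CrCl = (140 − 37) × 45 / (72 × 3.11) × 0.85 = 4635.0 / 223.92 × 0.85 ≈ 17.6 mL/min
CrCl ≈ 18 mL/min.
zenovudine: 10–29 mL/min → 17% of 200 mg = 34 mg.
eltracillin: 10–74 mL/min → 50% of 500 mg = 250 mg.
Total = 34 + 250 = 284 mg.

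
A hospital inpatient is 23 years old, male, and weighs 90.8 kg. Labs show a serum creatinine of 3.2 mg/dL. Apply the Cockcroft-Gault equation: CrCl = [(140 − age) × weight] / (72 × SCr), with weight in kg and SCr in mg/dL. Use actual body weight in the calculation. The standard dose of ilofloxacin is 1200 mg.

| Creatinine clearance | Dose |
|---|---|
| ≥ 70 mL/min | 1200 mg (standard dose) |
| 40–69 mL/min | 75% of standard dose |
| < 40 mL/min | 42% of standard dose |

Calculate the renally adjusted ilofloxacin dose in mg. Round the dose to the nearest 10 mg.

900 mg

CrCl = (140 − 23) × 90.8 / (72 × 3.2) = 10623.6 / 230.40 ≈ 46.1 mL/min
CrCl ≈ 46 mL/min → bracket 40–69 mL/min.
75% of 1200 mg = 900 mg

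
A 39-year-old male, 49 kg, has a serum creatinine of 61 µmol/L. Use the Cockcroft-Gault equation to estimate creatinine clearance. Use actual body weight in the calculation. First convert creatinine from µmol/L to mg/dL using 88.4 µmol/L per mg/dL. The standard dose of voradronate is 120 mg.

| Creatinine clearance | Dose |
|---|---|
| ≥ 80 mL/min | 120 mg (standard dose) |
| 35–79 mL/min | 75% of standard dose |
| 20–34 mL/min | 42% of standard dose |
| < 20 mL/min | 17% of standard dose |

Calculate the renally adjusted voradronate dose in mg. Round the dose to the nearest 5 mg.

SCr = 61 / 88.4 = 0.69 mg/dL
CrCl = (140 − 39) × 49 / (72 × 0.69) = 4949.0 / 49.68 ≈ 99.6 mL/min
CrCl ≈ 100 mL/min → bracket ≥ 80 mL/min.
100% of 120 mg = 120 mg

120 mg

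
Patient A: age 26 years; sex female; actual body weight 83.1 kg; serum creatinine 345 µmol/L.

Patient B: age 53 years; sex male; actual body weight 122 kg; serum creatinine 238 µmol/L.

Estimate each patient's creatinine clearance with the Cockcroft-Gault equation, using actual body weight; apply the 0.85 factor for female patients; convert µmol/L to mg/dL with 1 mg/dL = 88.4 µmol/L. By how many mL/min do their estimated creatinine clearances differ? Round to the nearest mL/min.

Patient A: SCr = 345 / 88.4 = 3.903 mg/dL
Patient A: CrCl = (140 − 26) × 83.1 / (72 × 3.903) × 0.85 = 9473.4 / 281.02 × 0.85 ≈ 28.7 mL/min
Patient B: SCr = 238 / 88.4 = 2.692 mg/dL
Patient B: CrCl = (140 − 53) × 122 / (72 × 2.692) = 10614.0 / 193.82 ≈ 54.8 mL/min
|28.7 − 54.8| = 26.1 mL/min

26 mL/min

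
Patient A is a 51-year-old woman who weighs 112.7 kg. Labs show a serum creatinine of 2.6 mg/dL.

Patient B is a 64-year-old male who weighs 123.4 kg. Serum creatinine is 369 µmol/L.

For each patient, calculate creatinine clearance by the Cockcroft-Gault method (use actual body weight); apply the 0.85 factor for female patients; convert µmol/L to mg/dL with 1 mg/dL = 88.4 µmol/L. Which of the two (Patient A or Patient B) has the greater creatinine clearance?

Patient A

Patient A: CrCl = (140 − 51) × 112.7 / (72 × 2.6) × 0.85 = 10030.3 / 187.20 × 0.85 ≈ 45.5 mL/min
Patient B: SCr = 369 / 88.4 = 4.174 mg/dL
Patient B: CrCl = (140 − 64) × 123.4 / (72 × 4.174) = 9378.4 / 300.53 ≈ 31.2 mL/min
45.5 vs 31.2 mL/min → Patient A is higher.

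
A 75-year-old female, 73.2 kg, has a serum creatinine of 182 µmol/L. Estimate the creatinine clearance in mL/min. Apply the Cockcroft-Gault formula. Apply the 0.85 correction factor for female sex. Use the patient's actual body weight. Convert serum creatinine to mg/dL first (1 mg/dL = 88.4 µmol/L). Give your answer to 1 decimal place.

SCr = 182 / 88.4 = 2.059 mg/dL
CrCl = (140 − 75) × 73.2 / (72 × 2.059) × 0.85 = 4758.0 / 148.25 × 0.85 ≈ 27.3 mL/min

27.3 mL/min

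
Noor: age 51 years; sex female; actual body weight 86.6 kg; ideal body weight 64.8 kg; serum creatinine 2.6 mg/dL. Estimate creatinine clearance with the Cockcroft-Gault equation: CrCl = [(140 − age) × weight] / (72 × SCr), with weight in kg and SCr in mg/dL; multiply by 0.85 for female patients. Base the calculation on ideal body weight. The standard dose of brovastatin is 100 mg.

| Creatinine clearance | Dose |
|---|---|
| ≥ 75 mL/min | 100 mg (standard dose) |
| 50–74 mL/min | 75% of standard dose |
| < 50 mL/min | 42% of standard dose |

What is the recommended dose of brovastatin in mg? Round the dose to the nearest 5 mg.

40 mg

CrCl = (140 − 51) × 64.8 / (72 × 2.6) × 0.85 = 5767.2 / 187.20 × 0.85 ≈ 26.2 mL/min
CrCl ≈ 26 mL/min → bracket < 50 mL/min.
42% of 100 mg = 42 mg → 40 mg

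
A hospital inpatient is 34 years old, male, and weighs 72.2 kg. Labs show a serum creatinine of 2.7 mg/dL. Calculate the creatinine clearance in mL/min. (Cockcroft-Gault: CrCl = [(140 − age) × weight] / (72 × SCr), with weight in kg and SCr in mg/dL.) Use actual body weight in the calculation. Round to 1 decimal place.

CrCl = (140 − 34) × 72.2 / (72 × 2.7) = 7653.2 / 194.40 ≈ 39.4 mL/min

39.4 mL/min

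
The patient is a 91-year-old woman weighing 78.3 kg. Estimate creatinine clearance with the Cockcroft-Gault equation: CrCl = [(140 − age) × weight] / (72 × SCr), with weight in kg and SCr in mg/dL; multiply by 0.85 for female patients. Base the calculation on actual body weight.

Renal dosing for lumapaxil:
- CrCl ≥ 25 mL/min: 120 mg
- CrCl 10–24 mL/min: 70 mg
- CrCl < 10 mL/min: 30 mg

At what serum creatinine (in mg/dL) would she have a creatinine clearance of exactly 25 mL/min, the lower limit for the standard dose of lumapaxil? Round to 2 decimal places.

Standard dose requires CrCl ≥ 25 mL/min.
Set (140 − 91) × 78.3 × 0.85 / (72 × SCr) = 25
SCr = (140 − 91) × 78.3 × 0.85 / (72 × 25) = 1.812 mg/dL

1.81 mg/dL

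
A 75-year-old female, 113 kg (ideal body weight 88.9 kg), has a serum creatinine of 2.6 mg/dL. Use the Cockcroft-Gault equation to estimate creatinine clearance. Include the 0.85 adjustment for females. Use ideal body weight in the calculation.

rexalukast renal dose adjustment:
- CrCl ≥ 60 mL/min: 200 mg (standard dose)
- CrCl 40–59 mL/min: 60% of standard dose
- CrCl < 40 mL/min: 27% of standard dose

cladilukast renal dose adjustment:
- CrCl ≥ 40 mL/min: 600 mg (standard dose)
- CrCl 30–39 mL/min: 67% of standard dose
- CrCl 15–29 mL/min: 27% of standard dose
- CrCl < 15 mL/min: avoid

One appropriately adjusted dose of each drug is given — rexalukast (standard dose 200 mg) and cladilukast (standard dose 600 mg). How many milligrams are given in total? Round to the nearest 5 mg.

CrCl = (140 − 75) × 88.9 / (72 × 2.6) × 0.85 = 5778.5 / 187.20 × 0.85 ≈ 26.2 mL/min
CrCl ≈ 26 mL/min.
rexalukast: < 40 mL/min → 27% of 200 mg = 54 mg.
cladilukast: 15–29 mL/min → 27% of 600 mg = 162 mg.
Total = 54 + 162 = 216 mg.

215 mg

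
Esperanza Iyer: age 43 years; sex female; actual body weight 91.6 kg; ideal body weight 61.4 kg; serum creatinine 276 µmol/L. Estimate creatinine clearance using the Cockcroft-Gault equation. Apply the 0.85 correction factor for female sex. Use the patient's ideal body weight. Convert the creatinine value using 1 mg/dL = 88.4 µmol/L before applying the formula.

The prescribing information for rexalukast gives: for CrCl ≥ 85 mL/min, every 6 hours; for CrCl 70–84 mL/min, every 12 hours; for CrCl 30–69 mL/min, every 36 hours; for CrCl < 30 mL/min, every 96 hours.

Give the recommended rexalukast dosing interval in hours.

SCr = 276 / 88.4 = 3.122 mg/dL
CrCl = (140 − 43) × 61.4 / (72 × 3.122) × 0.85 = 5955.8 / 224.78 × 0.85 ≈ 22.5 mL/min
CrCl ≈ 23 mL/min → bracket < 30 mL/min → every 96 hours.

every 96 hours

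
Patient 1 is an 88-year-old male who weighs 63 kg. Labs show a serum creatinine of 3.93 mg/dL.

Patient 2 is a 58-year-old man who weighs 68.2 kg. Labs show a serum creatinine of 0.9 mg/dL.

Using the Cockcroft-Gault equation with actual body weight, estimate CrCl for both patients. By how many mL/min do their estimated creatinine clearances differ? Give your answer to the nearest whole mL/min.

75 mL/min

Patient 1: CrCl = (140 − 88) × 63 / (72 × 3.93) = 3276.0 / 282.96 ≈ 11.6 mL/min
Patient 2: CrCl = (140 − 58) × 68.2 / (72 × 0.9) = 5592.4 / 64.80 ≈ 86.3 mL/min
|11.6 − 86.3| = 74.7 mL/min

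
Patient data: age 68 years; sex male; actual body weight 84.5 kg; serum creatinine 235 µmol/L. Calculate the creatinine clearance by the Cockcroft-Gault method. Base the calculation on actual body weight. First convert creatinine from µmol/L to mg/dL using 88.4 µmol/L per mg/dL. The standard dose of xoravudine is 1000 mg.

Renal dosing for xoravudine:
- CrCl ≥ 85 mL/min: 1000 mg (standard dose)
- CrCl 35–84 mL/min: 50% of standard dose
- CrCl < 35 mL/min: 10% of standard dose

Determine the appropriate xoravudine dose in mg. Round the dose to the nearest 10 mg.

SCr = 235 / 88.4 = 2.658 mg/dL
CrCl = (140 − 68) × 84.5 / (72 × 2.658) = 6084.0 / 191.38 ≈ 31.8 mL/min
CrCl ≈ 32 mL/min → bracket < 35 mL/min.
10% of 1000 mg = 100 mg

100 mg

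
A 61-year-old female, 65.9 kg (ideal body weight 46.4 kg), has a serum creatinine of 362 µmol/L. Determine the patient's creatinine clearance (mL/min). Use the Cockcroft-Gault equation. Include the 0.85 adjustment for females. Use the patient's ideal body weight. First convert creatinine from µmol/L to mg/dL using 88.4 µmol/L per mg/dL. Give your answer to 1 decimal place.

SCr = 362 / 88.4 = 4.095 mg/dL
CrCl = (140 − 61) × 46.4 / (72 × 4.095) × 0.85 = 3665.6 / 294.84 × 0.85 ≈ 10.6 mL/min

10.6 mL/min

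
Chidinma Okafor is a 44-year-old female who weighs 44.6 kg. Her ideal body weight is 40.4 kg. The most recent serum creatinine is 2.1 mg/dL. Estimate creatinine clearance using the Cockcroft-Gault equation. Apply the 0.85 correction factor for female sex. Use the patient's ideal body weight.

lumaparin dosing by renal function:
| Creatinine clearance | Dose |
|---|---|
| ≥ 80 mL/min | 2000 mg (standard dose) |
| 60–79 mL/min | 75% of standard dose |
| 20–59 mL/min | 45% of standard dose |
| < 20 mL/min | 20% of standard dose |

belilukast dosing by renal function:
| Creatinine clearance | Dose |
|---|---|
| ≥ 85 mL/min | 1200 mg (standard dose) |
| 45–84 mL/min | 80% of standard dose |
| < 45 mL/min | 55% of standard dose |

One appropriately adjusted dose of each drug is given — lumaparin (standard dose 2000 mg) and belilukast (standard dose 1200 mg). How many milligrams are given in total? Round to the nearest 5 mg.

1560 mg

CrCl = (140 − 44) × 40.4 / (72 × 2.1) × 0.85 = 3878.4 / 151.20 × 0.85 ≈ 21.8 mL/min
CrCl ≈ 22 mL/min.
lumaparin: 20–59 mL/min → 45% of 2000 mg = 900 mg.
belilukast: < 45 mL/min → 55% of 1200 mg = 660 mg.
Total = 900 + 660 = 1560 mg.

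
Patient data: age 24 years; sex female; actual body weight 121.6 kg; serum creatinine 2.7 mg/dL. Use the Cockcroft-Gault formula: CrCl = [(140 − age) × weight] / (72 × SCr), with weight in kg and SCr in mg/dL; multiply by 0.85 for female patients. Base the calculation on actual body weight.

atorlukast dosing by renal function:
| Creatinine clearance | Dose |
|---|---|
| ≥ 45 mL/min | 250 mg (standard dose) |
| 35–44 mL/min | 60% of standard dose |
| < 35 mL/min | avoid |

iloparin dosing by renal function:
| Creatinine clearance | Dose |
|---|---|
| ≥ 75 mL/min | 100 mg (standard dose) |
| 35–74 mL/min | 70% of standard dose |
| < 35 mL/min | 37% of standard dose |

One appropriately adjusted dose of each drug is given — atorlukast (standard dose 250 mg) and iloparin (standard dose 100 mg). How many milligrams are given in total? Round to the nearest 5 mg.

320 mg

CrCl = (140 − 24) × 121.6 / (72 × 2.7) × 0.85 = 14105.6 / 194.40 × 0.85 ≈ 61.7 mL/min
CrCl ≈ 62 mL/min.
atorlukast: ≥ 45 mL/min → 100% of 250 mg = 250 mg.
iloparin: 35–74 mL/min → 70% of 100 mg = 70 mg.
Total = 250 + 70 = 320 mg.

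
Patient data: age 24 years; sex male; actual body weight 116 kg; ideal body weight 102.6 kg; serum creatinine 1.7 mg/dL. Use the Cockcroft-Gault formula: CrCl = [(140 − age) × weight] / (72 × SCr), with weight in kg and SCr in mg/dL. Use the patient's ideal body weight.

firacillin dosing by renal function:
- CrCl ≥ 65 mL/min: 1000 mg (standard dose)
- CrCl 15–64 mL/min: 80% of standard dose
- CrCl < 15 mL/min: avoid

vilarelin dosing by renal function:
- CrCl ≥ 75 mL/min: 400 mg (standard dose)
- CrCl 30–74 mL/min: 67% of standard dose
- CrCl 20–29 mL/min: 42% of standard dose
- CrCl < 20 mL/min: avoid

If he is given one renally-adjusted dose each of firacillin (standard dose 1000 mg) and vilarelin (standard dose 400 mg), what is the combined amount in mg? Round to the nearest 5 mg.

CrCl = (140 − 24) × 102.6 / (72 × 1.7) = 11901.6 / 122.40 ≈ 97.2 mL/min
CrCl ≈ 97 mL/min.
firacillin: ≥ 65 mL/min → 100% of 1000 mg = 1000 mg.
vilarelin: ≥ 75 mL/min → 100% of 400 mg = 400 mg.
Total = 1000 + 400 = 1400 mg.

1400 mg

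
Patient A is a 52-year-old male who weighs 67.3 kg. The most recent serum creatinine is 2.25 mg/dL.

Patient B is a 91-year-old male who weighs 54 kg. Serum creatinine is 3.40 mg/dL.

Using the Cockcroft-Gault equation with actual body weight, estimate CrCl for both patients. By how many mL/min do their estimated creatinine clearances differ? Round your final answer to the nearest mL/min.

Patient A: CrCl = (140 − 52) × 67.3 / (72 × 2.25) = 5922.4 / 162.00 ≈ 36.6 mL/min
Patient B: CrCl = (140 − 91) × 54 / (72 × 3.4) = 2646.0 / 244.80 ≈ 10.8 mL/min
|36.6 − 10.8| = 25.8 mL/min

26 mL/min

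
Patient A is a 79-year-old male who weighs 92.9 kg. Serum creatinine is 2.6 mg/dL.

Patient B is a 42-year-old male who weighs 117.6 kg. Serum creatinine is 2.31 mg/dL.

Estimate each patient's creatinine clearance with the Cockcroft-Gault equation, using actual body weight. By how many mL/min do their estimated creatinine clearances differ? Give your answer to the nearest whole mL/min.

39 mL/min

Patient A: CrCl = (140 − 79) × 92.9 / (72 × 2.6) = 5666.9 / 187.20 ≈ 30.3 mL/min
Patient B: CrCl = (140 − 42) × 117.6 / (72 × 2.31) = 11524.8 / 166.32 ≈ 69.3 mL/min
|30.3 − 69.3| = 39.0 mL/min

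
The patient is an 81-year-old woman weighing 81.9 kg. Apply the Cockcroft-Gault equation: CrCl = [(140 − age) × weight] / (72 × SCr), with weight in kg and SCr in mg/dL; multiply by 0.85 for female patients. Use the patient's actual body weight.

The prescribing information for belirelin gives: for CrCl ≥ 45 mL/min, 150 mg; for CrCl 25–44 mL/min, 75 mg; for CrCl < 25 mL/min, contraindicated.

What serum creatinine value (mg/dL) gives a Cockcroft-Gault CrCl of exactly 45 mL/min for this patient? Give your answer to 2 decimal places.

1.27 mg/dL

Standard dose requires CrCl ≥ 45 mL/min.
Set (140 − 81) × 81.9 × 0.85 / (72 × SCr) = 45
SCr = (140 − 81) × 81.9 × 0.85 / (72 × 45) = 1.268 mg/dL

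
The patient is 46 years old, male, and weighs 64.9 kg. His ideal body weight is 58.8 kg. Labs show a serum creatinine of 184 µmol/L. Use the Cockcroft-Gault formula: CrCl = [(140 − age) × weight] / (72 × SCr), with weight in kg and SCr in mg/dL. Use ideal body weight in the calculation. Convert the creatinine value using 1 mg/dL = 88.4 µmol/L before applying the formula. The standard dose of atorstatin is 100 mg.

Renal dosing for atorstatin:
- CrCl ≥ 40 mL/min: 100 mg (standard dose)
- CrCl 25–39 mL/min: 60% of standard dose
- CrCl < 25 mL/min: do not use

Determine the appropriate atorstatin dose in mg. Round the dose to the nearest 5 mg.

SCr = 184 / 88.4 = 2.081 mg/dL
CrCl = (140 − 46) × 58.8 / (72 × 2.081) = 5527.2 / 149.83 ≈ 36.9 mL/min
CrCl ≈ 37 mL/min → bracket 25–39 mL/min.
60% of 100 mg = 60 mg

60 mg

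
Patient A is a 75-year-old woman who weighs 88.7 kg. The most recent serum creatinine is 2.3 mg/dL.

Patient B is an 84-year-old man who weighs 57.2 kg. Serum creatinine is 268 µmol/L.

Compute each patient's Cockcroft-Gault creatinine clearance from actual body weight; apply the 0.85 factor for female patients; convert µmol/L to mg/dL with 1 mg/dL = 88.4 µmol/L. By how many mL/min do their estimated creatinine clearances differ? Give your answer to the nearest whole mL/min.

Patient A: CrCl = (140 − 75) × 88.7 / (72 × 2.3) × 0.85 = 5765.5 / 165.60 × 0.85 ≈ 29.6 mL/min
Patient B: SCr = 268 / 88.4 = 3.032 mg/dL
Patient B: CrCl = (140 − 84) × 57.2 / (72 × 3.032) = 3203.2 / 218.30 ≈ 14.7 mL/min
|29.6 − 14.7| = 14.9 mL/min

15 mL/min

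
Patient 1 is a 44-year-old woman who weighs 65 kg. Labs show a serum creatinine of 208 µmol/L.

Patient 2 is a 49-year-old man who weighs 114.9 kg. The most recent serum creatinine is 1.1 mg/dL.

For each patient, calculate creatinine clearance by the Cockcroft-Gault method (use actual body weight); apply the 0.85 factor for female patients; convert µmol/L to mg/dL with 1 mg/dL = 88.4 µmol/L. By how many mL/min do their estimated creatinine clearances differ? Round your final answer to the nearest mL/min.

101 mL/min

Patient 1: SCr = 208 / 88.4 = 2.353 mg/dL
Patient 1: CrCl = (140 − 44) × 65 / (72 × 2.353) × 0.85 = 6240.0 / 169.42 × 0.85 ≈ 31.3 mL/min
Patient 2: CrCl = (140 − 49) × 114.9 / (72 × 1.1) = 10455.9 / 79.20 ≈ 132.0 mL/min
|31.3 − 132.0| = 100.7 mL/min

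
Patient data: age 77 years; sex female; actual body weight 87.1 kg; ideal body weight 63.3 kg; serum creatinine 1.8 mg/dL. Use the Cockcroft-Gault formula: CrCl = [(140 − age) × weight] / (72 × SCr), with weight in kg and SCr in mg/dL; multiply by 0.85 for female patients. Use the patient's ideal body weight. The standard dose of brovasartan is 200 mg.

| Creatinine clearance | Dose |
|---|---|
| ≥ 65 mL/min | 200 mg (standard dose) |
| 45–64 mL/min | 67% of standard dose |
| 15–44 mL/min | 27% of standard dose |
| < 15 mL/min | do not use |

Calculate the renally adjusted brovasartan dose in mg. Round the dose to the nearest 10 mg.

50 mg

CrCl = (140 − 77) × 63.3 / (72 × 1.8) × 0.85 = 3987.9 / 129.60 × 0.85 ≈ 26.2 mL/min
CrCl ≈ 26 mL/min → bracket 15–44 mL/min.
27% of 200 mg = 54 mg → 50 mg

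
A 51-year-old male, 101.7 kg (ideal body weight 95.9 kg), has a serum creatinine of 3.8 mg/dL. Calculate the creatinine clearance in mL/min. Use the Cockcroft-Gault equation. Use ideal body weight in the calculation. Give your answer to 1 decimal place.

CrCl = (140 − 51) × 95.9 / (72 × 3.8) = 8535.1 / 273.60 ≈ 31.2 mL/min

31.2 mL/min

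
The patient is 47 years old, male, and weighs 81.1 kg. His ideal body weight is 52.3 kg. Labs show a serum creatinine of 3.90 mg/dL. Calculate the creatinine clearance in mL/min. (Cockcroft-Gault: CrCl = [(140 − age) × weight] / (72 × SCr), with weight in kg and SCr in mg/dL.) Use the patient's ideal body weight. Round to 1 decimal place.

CrCl = (140 − 47) × 52.3 / (72 × 3.9) = 4863.9 / 280.80 ≈ 17.3 mL/min

17.3 mL/min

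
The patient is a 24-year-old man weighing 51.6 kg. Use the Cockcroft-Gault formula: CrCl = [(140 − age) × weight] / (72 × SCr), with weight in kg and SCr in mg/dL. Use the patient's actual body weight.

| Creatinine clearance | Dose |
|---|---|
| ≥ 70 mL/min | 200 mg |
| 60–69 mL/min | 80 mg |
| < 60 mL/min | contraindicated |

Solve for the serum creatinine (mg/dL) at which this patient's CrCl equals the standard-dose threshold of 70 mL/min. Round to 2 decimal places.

1.19 mg/dL

Standard dose requires CrCl ≥ 70 mL/min.
Set (140 − 24) × 51.6 / (72 × SCr) = 70
SCr = (140 − 24) × 51.6 / (72 × 70) = 1.188 mg/dL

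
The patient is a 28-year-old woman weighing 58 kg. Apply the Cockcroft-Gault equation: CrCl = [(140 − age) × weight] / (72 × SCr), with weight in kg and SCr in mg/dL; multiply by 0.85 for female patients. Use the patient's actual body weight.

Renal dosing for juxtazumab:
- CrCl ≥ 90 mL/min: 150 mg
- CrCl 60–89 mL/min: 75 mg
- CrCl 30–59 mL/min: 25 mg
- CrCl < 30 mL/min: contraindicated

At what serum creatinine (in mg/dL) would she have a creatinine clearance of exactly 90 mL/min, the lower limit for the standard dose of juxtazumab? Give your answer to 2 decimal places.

Standard dose requires CrCl ≥ 90 mL/min.
Set (140 − 28) × 58 × 0.85 / (72 × SCr) = 90
SCr = (140 − 28) × 58 × 0.85 / (72 × 90) = 0.852 mg/dL

0.85 mg/dL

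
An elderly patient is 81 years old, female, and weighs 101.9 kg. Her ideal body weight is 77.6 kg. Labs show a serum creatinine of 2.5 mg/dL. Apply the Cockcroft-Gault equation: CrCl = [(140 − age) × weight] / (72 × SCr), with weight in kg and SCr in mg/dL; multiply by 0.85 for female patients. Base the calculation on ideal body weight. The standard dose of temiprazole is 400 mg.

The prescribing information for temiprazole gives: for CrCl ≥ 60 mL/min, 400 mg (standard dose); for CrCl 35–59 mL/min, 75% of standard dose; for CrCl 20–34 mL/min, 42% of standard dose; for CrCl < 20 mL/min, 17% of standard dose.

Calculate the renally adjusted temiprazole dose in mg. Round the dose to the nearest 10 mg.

170 mg

CrCl = (140 − 81) × 77.6 / (72 × 2.5) × 0.85 = 4578.4 / 180.00 × 0.85 ≈ 21.6 mL/min
CrCl ≈ 22 mL/min → bracket 20–34 mL/min.
42% of 400 mg = 168 mg → 170 mg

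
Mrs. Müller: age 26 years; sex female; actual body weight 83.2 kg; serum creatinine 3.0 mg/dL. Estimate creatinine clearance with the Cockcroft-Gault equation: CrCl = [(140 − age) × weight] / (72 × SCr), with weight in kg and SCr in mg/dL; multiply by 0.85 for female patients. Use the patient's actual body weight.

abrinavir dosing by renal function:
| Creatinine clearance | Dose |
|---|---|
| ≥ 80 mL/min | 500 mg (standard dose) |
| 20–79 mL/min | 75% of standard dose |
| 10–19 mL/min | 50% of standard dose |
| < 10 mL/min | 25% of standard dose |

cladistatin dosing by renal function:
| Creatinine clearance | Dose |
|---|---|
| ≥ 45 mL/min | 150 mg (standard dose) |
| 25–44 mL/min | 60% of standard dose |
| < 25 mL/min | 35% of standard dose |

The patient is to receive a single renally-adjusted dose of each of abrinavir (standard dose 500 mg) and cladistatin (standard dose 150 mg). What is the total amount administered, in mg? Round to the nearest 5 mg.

CrCl = (140 − 26) × 83.2 / (72 × 3) × 0.85 = 9484.8 / 216.00 × 0.85 ≈ 37.3 mL/min
CrCl ≈ 37 mL/min.
abrinavir: 20–79 mL/min → 75% of 500 mg = 375 mg.
cladistatin: 25–44 mL/min → 60% of 150 mg = 90 mg.
Total = 375 + 90 = 465 mg.

465 mg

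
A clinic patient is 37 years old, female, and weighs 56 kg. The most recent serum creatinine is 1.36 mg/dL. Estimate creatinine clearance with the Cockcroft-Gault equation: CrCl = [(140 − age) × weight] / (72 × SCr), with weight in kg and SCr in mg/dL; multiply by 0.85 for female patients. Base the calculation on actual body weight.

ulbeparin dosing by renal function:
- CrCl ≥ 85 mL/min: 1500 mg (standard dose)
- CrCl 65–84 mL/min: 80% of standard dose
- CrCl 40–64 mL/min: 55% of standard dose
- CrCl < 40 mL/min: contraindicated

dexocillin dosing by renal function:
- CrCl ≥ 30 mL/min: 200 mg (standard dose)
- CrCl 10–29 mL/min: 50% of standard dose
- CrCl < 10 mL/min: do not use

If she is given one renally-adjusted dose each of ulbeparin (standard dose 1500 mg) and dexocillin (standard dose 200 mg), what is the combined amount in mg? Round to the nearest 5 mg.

CrCl = (140 − 37) × 56 / (72 × 1.36) × 0.85 = 5768.0 / 97.92 × 0.85 ≈ 50.1 mL/min
CrCl ≈ 50 mL/min.
ulbeparin: 40–64 mL/min → 55% of 1500 mg = 825 mg.
dexocillin: ≥ 30 mL/min → 100% of 200 mg = 200 mg.
Total = 825 + 200 = 1025 mg.

1025 mg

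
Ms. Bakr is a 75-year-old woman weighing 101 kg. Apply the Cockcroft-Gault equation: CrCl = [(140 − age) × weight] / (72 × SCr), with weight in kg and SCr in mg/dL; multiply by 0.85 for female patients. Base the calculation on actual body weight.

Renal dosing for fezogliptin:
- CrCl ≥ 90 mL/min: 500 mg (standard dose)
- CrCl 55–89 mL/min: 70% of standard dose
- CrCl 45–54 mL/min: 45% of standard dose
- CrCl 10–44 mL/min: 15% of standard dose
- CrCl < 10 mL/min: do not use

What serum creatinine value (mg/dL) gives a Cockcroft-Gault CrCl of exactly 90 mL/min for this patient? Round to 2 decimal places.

0.86 mg/dL

Standard dose requires CrCl ≥ 90 mL/min.
Set (140 − 75) × 101 × 0.85 / (72 × SCr) = 90
SCr = (140 − 75) × 101 × 0.85 / (72 × 90) = 0.861 mg/dL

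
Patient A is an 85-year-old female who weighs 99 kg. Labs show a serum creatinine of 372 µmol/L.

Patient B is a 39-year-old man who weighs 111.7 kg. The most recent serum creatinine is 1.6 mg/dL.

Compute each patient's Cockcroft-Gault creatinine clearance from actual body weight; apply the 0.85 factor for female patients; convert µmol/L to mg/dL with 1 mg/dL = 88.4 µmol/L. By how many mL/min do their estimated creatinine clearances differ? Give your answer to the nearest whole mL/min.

Patient A: SCr = 372 / 88.4 = 4.208 mg/dL
Patient A: CrCl = (140 − 85) × 99 / (72 × 4.208) × 0.85 = 5445.0 / 302.98 × 0.85 ≈ 15.3 mL/min
Patient B: CrCl = (140 − 39) × 111.7 / (72 × 1.6) = 11281.7 / 115.20 ≈ 97.9 mL/min
|15.3 − 97.9| = 82.6 mL/min

83 mL/min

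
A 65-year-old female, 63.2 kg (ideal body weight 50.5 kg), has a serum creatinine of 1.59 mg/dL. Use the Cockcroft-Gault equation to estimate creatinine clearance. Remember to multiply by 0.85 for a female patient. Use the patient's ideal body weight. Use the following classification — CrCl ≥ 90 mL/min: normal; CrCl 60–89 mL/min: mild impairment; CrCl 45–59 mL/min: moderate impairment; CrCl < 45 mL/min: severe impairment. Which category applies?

CrCl = (140 − 65) × 50.5 / (72 × 1.59) × 0.85 = 3787.5 / 114.48 × 0.85 ≈ 28.1 mL/min
28 mL/min falls in the 'severe impairment' range.

severe impairment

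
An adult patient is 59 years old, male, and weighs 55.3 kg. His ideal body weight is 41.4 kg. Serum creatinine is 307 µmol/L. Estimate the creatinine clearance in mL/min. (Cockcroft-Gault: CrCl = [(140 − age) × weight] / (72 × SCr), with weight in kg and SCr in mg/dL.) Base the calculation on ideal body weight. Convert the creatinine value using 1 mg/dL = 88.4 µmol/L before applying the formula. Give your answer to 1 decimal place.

SCr = 307 / 88.4 = 3.473 mg/dL
CrCl = (140 − 59) × 41.4 / (72 × 3.473) = 3353.4 / 250.06 ≈ 13.4 mL/min

13.4 mL/min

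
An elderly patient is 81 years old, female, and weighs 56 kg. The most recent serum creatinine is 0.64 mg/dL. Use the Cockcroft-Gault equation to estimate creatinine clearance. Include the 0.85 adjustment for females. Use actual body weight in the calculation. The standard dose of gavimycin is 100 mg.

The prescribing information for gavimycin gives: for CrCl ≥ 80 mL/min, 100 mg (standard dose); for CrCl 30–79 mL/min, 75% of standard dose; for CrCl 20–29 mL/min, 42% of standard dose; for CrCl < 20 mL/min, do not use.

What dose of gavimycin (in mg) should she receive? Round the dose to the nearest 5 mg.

CrCl = (140 − 81) × 56 / (72 × 0.64) × 0.85 = 3304.0 / 46.08 × 0.85 ≈ 60.9 mL/min
CrCl ≈ 61 mL/min → bracket 30–79 mL/min.
75% of 100 mg = 75 mg

75 mg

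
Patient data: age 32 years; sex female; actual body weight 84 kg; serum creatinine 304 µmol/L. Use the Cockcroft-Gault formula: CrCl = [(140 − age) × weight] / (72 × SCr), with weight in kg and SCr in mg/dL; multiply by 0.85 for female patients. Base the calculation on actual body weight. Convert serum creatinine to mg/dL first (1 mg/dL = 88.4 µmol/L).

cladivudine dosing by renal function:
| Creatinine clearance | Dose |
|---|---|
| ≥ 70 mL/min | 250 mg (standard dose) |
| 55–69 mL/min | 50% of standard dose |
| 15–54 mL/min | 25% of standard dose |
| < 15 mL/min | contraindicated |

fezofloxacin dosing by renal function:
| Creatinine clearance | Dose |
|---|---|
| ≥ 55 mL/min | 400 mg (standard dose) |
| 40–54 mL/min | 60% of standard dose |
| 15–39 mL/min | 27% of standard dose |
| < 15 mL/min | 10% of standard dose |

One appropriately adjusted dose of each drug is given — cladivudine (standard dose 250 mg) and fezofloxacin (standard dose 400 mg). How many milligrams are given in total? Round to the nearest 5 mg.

SCr = 304 / 88.4 = 3.439 mg/dL
CrCl = (140 − 32) × 84 / (72 × 3.439) × 0.85 = 9072.0 / 247.61 × 0.85 ≈ 31.1 mL/min
CrCl ≈ 31 mL/min.
cladivudine: 15–54 mL/min → 25% of 250 mg = 62.5 mg.
fezofloxacin: 15–39 mL/min → 27% of 400 mg = 108 mg.
Total = 62.5 + 108 = 170.5 mg.

170 mg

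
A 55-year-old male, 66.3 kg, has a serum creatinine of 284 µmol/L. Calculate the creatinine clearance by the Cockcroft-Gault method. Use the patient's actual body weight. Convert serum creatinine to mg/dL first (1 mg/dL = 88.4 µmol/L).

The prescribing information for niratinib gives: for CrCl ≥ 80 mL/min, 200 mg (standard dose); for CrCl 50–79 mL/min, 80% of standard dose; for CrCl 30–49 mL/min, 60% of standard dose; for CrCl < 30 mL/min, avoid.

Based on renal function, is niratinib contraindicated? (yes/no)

SCr = 284 / 88.4 = 3.213 mg/dL
CrCl = (140 − 55) × 66.3 / (72 × 3.213) = 5635.5 / 231.34 ≈ 24.4 mL/min
CrCl ≈ 24 mL/min, which is < 30 mL/min.

yes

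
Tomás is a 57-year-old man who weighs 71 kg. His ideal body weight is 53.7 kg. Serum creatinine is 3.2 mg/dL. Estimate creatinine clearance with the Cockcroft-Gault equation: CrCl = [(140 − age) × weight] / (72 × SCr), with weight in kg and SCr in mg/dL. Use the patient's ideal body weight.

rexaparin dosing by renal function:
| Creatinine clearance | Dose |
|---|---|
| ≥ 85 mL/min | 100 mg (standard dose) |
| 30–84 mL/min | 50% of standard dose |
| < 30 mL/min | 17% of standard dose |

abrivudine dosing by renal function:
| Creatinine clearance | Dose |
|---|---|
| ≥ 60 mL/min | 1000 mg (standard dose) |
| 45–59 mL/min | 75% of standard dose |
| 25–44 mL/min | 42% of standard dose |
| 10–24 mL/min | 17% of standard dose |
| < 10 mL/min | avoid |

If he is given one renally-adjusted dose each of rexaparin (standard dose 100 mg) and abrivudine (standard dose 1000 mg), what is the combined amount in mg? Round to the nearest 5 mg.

CrCl = (140 − 57) × 53.7 / (72 × 3.2) = 4457.1 / 230.40 ≈ 19.3 mL/min
CrCl ≈ 19 mL/min.
rexaparin: < 30 mL/min → 17% of 100 mg = 17 mg.
abrivudine: 10–24 mL/min → 17% of 1000 mg = 170 mg.
Total = 17 + 170 = 187 mg.

185 mg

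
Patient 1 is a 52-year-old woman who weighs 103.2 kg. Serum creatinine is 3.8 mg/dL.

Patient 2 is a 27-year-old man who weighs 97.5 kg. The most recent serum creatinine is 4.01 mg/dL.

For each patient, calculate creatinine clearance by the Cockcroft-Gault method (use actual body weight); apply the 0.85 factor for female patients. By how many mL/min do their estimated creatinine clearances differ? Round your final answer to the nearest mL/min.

10 mL/min

Patient 1: CrCl = (140 − 52) × 103.2 / (72 × 3.8) × 0.85 = 9081.6 / 273.60 × 0.85 ≈ 28.2 mL/min
Patient 2: CrCl = (140 − 27) × 97.5 / (72 × 4.01) = 11017.5 / 288.72 ≈ 38.2 mL/min
|28.2 − 38.2| = 10.0 mL/min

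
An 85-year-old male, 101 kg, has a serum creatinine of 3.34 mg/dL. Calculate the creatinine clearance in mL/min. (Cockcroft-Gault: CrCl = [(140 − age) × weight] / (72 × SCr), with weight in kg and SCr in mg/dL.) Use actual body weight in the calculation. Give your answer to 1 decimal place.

23.1 mL/min

CrCl = (140 − 85) × 101 / (72 × 3.34) = 5555.0 / 240.48 ≈ 23.1 mL/min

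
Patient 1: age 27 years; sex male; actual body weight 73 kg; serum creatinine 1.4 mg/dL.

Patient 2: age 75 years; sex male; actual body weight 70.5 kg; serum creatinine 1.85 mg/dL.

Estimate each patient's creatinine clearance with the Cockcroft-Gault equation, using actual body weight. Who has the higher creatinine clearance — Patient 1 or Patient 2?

Patient 1

Patient 1: CrCl = (140 − 27) × 73 / (72 × 1.4) = 8249.0 / 100.80 ≈ 81.8 mL/min
Patient 2: CrCl = (140 − 75) × 70.5 / (72 × 1.85) = 4582.5 / 133.20 ≈ 34.4 mL/min
81.8 vs 34.4 mL/min → Patient 1 is higher.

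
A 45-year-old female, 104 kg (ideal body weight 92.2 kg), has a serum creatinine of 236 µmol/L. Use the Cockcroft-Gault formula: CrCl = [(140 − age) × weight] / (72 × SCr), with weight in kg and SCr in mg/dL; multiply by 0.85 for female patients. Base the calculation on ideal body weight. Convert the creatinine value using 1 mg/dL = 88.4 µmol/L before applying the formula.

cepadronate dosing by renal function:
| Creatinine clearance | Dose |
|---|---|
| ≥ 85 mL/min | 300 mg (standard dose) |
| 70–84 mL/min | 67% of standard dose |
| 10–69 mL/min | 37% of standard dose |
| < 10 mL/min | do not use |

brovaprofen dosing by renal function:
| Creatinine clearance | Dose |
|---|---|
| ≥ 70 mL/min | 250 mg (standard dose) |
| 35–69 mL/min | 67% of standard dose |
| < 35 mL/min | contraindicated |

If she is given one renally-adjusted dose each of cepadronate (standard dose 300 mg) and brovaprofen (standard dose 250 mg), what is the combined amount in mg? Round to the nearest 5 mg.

280 mg

SCr = 236 / 88.4 = 2.67 mg/dL
CrCl = (140 − 45) × 92.2 / (72 × 2.67) × 0.85 = 8759.0 / 192.24 × 0.85 ≈ 38.7 mL/min
CrCl ≈ 39 mL/min.
cepadronate: 10–69 mL/min → 37% of 300 mg = 111 mg.
brovaprofen: 35–69 mL/min → 67% of 250 mg = 167.5 mg.
Total = 111 + 167.5 = 278.5 mg.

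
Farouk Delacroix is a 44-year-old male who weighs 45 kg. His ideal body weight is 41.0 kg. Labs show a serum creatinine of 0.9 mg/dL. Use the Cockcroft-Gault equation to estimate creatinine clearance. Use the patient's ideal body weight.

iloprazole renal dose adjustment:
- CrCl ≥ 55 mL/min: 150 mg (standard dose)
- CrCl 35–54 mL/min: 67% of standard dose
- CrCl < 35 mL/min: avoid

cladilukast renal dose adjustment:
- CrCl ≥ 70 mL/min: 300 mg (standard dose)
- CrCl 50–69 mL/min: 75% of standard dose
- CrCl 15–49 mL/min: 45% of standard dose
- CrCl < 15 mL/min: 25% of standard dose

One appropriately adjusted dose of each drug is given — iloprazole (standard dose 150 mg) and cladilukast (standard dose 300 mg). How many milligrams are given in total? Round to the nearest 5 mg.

CrCl = (140 − 44) × 41 / (72 × 0.9) = 3936.0 / 64.80 ≈ 60.7 mL/min
CrCl ≈ 61 mL/min.
iloprazole: ≥ 55 mL/min → 100% of 150 mg = 150 mg.
cladilukast: 50–69 mL/min → 75% of 300 mg = 225 mg.
Total = 150 + 225 = 375 mg.

375 mg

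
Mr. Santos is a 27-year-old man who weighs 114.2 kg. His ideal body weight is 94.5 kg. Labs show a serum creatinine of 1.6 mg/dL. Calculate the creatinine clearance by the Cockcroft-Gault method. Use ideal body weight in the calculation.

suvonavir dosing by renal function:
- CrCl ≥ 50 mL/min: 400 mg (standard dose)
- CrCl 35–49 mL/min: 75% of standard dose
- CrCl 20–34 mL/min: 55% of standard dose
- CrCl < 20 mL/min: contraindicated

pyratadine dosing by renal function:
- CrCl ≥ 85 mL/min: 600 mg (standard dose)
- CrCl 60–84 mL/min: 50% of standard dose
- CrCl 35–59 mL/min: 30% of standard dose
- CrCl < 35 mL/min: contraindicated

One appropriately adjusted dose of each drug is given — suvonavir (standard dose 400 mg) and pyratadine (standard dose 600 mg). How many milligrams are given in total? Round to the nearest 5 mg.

1000 mg

CrCl = (140 − 27) × 94.5 / (72 × 1.6) = 10678.5 / 115.20 ≈ 92.7 mL/min
CrCl ≈ 93 mL/min.
suvonavir: ≥ 50 mL/min → 100% of 400 mg = 400 mg.
pyratadine: ≥ 85 mL/min → 100% of 600 mg = 600 mg.
Total = 400 + 600 = 1000 mg.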